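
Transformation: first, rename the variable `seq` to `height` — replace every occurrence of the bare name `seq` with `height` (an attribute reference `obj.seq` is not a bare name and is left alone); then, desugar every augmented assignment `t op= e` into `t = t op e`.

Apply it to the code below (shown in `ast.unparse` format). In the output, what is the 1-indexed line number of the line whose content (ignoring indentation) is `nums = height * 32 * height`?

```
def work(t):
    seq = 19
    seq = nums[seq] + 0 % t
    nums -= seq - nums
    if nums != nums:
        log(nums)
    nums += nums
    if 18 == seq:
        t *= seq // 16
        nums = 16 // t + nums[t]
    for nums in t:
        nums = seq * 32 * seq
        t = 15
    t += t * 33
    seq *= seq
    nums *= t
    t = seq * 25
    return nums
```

12

Transformed code:
def work(t):
    height = 19
    height = nums[height] + 0 % t
    nums = nums - (height - nums)
    if nums != nums:
        log(nums)
    nums = nums + nums
    if 18 == height:
        t = t * (height // 16)
        nums = 16 // t + nums[t]
    for nums in t:
        nums = height * 32 * height
        t = 15
    t = t + t * 33
    height = height * height
    nums = nums * t
    t = height * 25
    return nums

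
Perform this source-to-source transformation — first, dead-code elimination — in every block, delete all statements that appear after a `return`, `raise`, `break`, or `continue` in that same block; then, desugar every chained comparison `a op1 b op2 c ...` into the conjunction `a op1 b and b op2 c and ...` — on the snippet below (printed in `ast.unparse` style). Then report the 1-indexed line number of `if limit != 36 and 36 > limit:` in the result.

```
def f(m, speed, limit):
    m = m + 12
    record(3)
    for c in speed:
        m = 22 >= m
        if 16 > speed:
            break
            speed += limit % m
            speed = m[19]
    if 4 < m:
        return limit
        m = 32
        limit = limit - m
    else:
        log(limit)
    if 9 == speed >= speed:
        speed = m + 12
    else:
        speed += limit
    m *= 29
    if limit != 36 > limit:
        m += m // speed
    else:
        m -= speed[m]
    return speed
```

17

Transformed code:
def f(m, speed, limit):
    m = m + 12
    record(3)
    for c in speed:
        m = 22 >= m
        if 16 > speed:
            break
    if 4 < m:
        return limit
    else:
        log(limit)
    if 9 == speed and speed >= speed:
        speed = m + 12
    else:
        speed += limit
    m *= 29
    if limit != 36 and 36 > limit:
        m += m // speed
    else:
        m -= speed[m]
    return speed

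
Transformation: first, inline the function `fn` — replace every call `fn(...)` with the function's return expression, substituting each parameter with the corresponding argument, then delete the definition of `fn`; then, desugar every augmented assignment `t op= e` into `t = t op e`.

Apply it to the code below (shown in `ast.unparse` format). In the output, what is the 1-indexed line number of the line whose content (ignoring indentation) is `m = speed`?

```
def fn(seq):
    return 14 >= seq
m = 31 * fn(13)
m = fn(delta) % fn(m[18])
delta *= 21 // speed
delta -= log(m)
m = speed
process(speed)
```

Transformed code:
m = 31 * (14 >= 13)
m = (14 >= delta) % (14 >= m[18])
delta = delta * (21 // speed)
delta = delta - log(m)
m = speed
process(speed)

5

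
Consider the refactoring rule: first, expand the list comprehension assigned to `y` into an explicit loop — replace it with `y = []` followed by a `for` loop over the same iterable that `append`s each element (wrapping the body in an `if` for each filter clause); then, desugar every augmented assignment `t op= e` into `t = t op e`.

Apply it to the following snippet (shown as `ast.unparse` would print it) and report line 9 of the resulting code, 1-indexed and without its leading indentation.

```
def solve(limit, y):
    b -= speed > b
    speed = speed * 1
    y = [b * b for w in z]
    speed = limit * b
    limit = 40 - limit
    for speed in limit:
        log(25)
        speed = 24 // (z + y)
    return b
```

Transformed code:
def solve(limit, y):
    b = b - (speed > b)
    speed = speed * 1
    y = []
    for w in z:
        y.append(b * b)
    speed = limit * b
    limit = 40 - limit
    for speed in limit:
        log(25)
        speed = 24 // (z + y)
    return b

for speed in limit:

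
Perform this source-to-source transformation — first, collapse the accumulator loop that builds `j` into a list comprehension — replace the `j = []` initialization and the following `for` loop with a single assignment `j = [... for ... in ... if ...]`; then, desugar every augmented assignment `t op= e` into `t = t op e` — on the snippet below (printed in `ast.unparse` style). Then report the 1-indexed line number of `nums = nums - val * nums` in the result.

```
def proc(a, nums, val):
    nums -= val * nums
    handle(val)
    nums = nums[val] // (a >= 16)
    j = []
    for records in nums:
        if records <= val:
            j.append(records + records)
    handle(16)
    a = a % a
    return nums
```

2

Transformed code:
def proc(a, nums, val):
    nums = nums - val * nums
    handle(val)
    nums = nums[val] // (a >= 16)
    j = [records + records for records in nums if records <= val]
    handle(16)
    a = a % a
    return nums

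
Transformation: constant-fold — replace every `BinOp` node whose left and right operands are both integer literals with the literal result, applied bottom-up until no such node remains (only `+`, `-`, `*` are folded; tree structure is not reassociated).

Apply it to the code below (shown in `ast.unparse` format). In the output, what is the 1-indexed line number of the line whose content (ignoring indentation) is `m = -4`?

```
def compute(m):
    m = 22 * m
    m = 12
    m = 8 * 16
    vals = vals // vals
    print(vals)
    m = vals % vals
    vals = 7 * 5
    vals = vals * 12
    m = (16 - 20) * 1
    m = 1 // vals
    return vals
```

Transformed code:
def compute(m):
    m = 22 * m
    m = 12
    m = 128
    vals = vals // vals
    print(vals)
    m = vals % vals
    vals = 35
    vals = vals * 12
    m = -4
    m = 1 // vals
    return vals

10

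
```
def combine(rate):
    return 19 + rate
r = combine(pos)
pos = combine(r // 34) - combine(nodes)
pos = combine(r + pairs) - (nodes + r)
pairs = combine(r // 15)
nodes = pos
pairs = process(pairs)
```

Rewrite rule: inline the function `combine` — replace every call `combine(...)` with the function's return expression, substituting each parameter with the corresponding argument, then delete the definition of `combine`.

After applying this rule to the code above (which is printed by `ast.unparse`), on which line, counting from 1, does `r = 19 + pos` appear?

1

Transformed code:
r = 19 + pos
pos = 19 + r // 34 - (19 + nodes)
pos = 19 + (r + pairs) - (nodes + r)
pairs = 19 + r // 15
nodes = pos
pairs = process(pairs)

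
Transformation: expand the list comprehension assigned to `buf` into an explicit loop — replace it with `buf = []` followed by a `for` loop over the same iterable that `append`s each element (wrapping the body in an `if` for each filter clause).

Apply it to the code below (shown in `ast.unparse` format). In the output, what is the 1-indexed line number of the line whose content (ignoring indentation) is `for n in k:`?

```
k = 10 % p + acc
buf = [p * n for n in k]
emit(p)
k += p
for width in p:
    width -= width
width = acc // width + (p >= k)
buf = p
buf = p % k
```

3

Transformed code:
k = 10 % p + acc
buf = []
for n in k:
    buf.append(p * n)
emit(p)
k += p
for width in p:
    width -= width
width = acc // width + (p >= k)
buf = p
buf = p % k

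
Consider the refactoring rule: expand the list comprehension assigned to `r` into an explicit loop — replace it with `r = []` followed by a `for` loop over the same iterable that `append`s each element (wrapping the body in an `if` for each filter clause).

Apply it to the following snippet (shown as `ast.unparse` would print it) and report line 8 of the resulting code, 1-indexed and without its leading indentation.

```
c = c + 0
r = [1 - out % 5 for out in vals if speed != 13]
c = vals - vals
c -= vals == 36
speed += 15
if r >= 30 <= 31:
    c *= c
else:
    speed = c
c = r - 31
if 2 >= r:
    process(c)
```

speed += 15

Transformed code:
c = c + 0
r = []
for out in vals:
    if speed != 13:
        r.append(1 - out % 5)
c = vals - vals
c -= vals == 36
speed += 15
if r >= 30 <= 31:
    c *= c
else:
    speed = c
c = r - 31
if 2 >= r:
    process(c)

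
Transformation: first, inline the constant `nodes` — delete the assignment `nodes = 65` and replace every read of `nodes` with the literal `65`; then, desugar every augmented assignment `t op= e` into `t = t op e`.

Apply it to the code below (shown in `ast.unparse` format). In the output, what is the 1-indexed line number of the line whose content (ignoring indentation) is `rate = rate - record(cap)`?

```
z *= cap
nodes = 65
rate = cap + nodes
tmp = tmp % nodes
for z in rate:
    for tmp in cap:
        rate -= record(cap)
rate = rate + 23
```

6

Transformed code:
z = z * cap
rate = cap + 65
tmp = tmp % 65
for z in rate:
    for tmp in cap:
        rate = rate - record(cap)
rate = rate + 23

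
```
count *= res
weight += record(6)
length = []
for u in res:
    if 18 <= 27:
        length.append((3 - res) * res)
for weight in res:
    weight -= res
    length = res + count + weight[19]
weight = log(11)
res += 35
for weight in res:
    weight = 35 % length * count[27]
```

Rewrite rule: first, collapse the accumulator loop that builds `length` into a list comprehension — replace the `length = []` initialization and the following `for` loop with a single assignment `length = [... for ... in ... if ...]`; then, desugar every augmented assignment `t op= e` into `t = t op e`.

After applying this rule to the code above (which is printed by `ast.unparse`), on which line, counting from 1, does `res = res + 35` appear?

8

Transformed code:
count = count * res
weight = weight + record(6)
length = [(3 - res) * res for u in res if 18 <= 27]
for weight in res:
    weight = weight - res
    length = res + count + weight[19]
weight = log(11)
res = res + 35
for weight in res:
    weight = 35 % length * count[27]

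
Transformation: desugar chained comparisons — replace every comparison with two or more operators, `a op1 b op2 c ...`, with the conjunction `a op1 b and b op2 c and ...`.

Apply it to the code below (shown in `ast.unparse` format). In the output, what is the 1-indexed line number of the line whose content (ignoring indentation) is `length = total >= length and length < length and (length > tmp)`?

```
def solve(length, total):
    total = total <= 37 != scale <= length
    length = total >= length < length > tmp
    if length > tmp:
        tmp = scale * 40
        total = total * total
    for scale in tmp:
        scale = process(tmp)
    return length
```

Transformed code:
def solve(length, total):
    total = total <= 37 and 37 != scale and (scale <= length)
    length = total >= length and length < length and (length > tmp)
    if length > tmp:
        tmp = scale * 40
        total = total * total
    for scale in tmp:
        scale = process(tmp)
    return length

3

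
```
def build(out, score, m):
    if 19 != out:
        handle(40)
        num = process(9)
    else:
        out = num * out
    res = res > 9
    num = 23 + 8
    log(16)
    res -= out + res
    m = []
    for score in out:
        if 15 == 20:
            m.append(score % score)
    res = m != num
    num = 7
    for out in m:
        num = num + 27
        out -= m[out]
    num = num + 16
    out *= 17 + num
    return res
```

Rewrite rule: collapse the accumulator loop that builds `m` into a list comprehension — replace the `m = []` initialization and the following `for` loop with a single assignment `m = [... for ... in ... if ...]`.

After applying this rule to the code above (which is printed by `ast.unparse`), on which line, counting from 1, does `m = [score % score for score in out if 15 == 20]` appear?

Transformed code:
def build(out, score, m):
    if 19 != out:
        handle(40)
        num = process(9)
    else:
        out = num * out
    res = res > 9
    num = 23 + 8
    log(16)
    res -= out + res
    m = [score % score for score in out if 15 == 20]
    res = m != num
    num = 7
    for out in m:
        num = num + 27
        out -= m[out]
    num = num + 16
    out *= 17 + num
    return res

11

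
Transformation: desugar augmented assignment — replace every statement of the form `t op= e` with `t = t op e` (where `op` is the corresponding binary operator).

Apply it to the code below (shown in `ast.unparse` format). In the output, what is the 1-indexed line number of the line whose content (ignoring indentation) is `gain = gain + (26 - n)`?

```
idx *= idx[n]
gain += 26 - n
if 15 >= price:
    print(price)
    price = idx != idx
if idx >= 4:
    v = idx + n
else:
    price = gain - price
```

2

Transformed code:
idx = idx * idx[n]
gain = gain + (26 - n)
if 15 >= price:
    print(price)
    price = idx != idx
if idx >= 4:
    v = idx + n
else:
    price = gain - price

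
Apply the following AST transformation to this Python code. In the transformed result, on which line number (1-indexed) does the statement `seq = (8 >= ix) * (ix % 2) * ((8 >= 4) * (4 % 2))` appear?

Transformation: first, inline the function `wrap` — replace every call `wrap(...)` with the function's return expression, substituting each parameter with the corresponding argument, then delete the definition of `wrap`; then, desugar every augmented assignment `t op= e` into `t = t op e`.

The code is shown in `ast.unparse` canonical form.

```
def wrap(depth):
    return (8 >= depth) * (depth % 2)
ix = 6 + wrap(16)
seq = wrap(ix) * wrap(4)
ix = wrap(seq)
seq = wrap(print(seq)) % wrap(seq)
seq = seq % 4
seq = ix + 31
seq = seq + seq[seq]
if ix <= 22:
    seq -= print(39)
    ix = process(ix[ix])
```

Transformed code:
ix = 6 + (8 >= 16) * (16 % 2)
seq = (8 >= ix) * (ix % 2) * ((8 >= 4) * (4 % 2))
ix = (8 >= seq) * (seq % 2)
seq = (8 >= print(seq)) * (print(seq) % 2) % ((8 >= seq) * (seq % 2))
seq = seq % 4
seq = ix + 31
seq = seq + seq[seq]
if ix <= 22:
    seq = seq - print(39)
    ix = process(ix[ix])

2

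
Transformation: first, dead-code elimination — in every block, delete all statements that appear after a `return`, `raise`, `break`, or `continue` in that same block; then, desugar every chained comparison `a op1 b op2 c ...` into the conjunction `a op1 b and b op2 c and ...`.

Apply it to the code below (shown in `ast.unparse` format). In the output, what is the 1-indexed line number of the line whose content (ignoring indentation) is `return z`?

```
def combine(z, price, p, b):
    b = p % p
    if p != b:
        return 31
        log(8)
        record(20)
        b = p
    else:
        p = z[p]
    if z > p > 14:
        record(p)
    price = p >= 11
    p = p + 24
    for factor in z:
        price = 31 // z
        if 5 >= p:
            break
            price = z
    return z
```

Transformed code:
def combine(z, price, p, b):
    b = p % p
    if p != b:
        return 31
    else:
        p = z[p]
    if z > p and p > 14:
        record(p)
    price = p >= 11
    p = p + 24
    for factor in z:
        price = 31 // z
        if 5 >= p:
            break
    return z

15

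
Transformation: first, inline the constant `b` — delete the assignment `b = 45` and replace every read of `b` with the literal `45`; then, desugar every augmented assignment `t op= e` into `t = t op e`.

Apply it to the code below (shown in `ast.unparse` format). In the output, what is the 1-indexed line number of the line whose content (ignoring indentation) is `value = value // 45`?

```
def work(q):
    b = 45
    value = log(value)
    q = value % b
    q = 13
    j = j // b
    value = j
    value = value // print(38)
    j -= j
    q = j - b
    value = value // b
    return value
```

Transformed code:
def work(q):
    value = log(value)
    q = value % 45
    q = 13
    j = j // 45
    value = j
    value = value // print(38)
    j = j - j
    q = j - 45
    value = value // 45
    return value

10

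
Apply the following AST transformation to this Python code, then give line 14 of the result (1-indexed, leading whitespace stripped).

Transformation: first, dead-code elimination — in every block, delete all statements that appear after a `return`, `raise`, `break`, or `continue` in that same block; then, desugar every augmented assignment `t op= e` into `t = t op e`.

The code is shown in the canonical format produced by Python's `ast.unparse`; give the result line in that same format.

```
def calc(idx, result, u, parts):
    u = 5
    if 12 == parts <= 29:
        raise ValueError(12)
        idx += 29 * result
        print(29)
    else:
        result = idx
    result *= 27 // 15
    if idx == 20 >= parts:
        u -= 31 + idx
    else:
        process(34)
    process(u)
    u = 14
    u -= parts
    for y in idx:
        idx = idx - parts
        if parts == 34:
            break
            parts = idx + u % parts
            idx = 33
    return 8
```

Transformed code:
def calc(idx, result, u, parts):
    u = 5
    if 12 == parts <= 29:
        raise ValueError(12)
    else:
        result = idx
    result = result * (27 // 15)
    if idx == 20 >= parts:
        u = u - (31 + idx)
    else:
        process(34)
    process(u)
    u = 14
    u = u - parts
    for y in idx:
        idx = idx - parts
        if parts == 34:
            break
    return 8

u = u - parts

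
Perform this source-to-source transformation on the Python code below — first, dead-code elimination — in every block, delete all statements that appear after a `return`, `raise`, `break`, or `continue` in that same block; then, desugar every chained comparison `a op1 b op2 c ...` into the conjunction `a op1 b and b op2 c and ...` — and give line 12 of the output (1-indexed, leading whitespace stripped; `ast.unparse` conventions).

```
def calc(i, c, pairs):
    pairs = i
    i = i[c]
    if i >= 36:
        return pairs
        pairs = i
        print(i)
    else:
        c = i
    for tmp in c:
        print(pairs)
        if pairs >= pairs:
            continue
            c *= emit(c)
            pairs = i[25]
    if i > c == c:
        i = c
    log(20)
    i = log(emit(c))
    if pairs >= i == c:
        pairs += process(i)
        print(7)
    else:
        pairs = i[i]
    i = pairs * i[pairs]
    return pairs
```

Transformed code:
def calc(i, c, pairs):
    pairs = i
    i = i[c]
    if i >= 36:
        return pairs
    else:
        c = i
    for tmp in c:
        print(pairs)
        if pairs >= pairs:
            continue
    if i > c and c == c:
        i = c
    log(20)
    i = log(emit(c))
    if pairs >= i and i == c:
        pairs += process(i)
        print(7)
    else:
        pairs = i[i]
    i = pairs * i[pairs]
    return pairs

if i > c and c == c:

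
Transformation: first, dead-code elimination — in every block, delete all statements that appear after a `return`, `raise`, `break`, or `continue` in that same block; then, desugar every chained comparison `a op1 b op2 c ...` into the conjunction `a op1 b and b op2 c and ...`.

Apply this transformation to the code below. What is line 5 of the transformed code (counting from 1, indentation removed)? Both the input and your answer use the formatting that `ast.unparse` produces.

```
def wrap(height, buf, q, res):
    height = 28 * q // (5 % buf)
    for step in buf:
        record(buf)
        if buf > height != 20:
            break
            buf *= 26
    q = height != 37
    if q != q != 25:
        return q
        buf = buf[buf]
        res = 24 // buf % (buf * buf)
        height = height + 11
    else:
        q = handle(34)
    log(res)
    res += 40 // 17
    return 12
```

Transformed code:
def wrap(height, buf, q, res):
    height = 28 * q // (5 % buf)
    for step in buf:
        record(buf)
        if buf > height and height != 20:
            break
    q = height != 37
    if q != q and q != 25:
        return q
    else:
        q = handle(34)
    log(res)
    res += 40 // 17
    return 12

if buf > height and height != 20:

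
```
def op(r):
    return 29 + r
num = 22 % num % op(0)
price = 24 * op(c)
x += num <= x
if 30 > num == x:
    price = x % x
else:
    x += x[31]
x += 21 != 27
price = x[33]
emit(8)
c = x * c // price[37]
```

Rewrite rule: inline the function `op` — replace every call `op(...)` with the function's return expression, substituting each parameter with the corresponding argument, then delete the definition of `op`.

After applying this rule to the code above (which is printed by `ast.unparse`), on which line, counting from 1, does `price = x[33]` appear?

Transformed code:
num = 22 % num % (29 + 0)
price = 24 * (29 + c)
x += num <= x
if 30 > num == x:
    price = x % x
else:
    x += x[31]
x += 21 != 27
price = x[33]
emit(8)
c = x * c // price[37]

9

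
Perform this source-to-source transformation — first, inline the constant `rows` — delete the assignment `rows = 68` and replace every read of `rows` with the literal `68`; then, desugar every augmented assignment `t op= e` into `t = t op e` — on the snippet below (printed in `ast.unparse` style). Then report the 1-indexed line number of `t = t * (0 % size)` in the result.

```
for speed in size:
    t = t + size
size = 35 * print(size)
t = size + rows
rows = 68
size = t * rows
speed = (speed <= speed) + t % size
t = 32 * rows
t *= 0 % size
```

Transformed code:
for speed in size:
    t = t + size
size = 35 * print(size)
t = size + 68
size = t * 68
speed = (speed <= speed) + t % size
t = 32 * 68
t = t * (0 % size)

8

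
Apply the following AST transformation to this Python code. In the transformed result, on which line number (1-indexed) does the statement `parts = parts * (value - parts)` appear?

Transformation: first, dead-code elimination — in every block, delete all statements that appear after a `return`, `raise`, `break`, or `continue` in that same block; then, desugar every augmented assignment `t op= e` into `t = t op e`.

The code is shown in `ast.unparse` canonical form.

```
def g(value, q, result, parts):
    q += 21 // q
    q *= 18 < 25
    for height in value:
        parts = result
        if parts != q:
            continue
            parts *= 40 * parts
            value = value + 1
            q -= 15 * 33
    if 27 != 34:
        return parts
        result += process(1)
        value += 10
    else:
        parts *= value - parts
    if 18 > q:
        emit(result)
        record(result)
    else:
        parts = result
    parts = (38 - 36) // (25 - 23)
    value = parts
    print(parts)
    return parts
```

11

Transformed code:
def g(value, q, result, parts):
    q = q + 21 // q
    q = q * (18 < 25)
    for height in value:
        parts = result
        if parts != q:
            continue
    if 27 != 34:
        return parts
    else:
        parts = parts * (value - parts)
    if 18 > q:
        emit(result)
        record(result)
    else:
        parts = result
    parts = (38 - 36) // (25 - 23)
    value = parts
    print(parts)
    return parts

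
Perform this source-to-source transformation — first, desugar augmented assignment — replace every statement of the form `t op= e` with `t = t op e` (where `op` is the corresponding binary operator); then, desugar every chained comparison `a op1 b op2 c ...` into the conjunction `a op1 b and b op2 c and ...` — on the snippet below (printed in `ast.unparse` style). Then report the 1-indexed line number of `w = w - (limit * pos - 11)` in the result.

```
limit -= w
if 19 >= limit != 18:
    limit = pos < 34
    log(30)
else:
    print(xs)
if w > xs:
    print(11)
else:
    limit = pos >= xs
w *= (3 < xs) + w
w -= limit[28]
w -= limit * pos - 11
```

Transformed code:
limit = limit - w
if 19 >= limit and limit != 18:
    limit = pos < 34
    log(30)
else:
    print(xs)
if w > xs:
    print(11)
else:
    limit = pos >= xs
w = w * ((3 < xs) + w)
w = w - limit[28]
w = w - (limit * pos - 11)

13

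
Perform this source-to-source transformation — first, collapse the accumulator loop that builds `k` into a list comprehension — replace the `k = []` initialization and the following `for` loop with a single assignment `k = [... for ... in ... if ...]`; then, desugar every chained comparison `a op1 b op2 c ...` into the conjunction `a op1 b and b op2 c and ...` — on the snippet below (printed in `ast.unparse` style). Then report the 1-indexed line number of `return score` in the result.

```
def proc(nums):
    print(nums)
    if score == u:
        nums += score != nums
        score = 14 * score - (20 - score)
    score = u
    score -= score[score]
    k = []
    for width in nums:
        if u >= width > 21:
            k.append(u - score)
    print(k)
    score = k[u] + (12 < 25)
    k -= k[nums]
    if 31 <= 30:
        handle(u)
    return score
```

14

Transformed code:
def proc(nums):
    print(nums)
    if score == u:
        nums += score != nums
        score = 14 * score - (20 - score)
    score = u
    score -= score[score]
    k = [u - score for width in nums if u >= width and width > 21]
    print(k)
    score = k[u] + (12 < 25)
    k -= k[nums]
    if 31 <= 30:
        handle(u)
    return score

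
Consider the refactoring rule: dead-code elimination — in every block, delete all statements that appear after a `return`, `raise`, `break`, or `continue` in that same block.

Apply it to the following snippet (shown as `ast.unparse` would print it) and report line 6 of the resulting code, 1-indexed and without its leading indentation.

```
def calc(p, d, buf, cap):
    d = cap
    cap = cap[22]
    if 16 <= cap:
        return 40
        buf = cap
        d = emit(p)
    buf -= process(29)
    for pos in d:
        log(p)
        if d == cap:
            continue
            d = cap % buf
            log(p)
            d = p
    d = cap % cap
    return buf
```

buf -= process(29)

Transformed code:
def calc(p, d, buf, cap):
    d = cap
    cap = cap[22]
    if 16 <= cap:
        return 40
    buf -= process(29)
    for pos in d:
        log(p)
        if d == cap:
            continue
    d = cap % cap
    return buf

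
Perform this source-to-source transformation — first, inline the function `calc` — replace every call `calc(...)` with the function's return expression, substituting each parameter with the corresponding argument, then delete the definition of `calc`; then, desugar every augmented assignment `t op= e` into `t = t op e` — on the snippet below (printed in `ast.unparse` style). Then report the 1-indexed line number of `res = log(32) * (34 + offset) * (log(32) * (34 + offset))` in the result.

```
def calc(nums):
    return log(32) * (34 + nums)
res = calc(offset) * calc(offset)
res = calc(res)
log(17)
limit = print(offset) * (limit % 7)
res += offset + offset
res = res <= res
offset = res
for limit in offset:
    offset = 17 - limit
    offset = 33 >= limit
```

1

Transformed code:
res = log(32) * (34 + offset) * (log(32) * (34 + offset))
res = log(32) * (34 + res)
log(17)
limit = print(offset) * (limit % 7)
res = res + (offset + offset)
res = res <= res
offset = res
for limit in offset:
    offset = 17 - limit
    offset = 33 >= limit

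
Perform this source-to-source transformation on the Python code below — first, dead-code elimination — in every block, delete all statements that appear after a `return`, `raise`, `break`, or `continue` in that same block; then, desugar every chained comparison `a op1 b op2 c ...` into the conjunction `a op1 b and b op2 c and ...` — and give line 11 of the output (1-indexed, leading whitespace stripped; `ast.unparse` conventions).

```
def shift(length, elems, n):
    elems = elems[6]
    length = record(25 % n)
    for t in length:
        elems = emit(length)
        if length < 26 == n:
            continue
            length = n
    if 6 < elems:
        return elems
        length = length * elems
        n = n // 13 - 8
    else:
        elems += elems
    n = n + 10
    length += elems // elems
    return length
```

elems += elems

Transformed code:
def shift(length, elems, n):
    elems = elems[6]
    length = record(25 % n)
    for t in length:
        elems = emit(length)
        if length < 26 and 26 == n:
            continue
    if 6 < elems:
        return elems
    else:
        elems += elems
    n = n + 10
    length += elems // elems
    return length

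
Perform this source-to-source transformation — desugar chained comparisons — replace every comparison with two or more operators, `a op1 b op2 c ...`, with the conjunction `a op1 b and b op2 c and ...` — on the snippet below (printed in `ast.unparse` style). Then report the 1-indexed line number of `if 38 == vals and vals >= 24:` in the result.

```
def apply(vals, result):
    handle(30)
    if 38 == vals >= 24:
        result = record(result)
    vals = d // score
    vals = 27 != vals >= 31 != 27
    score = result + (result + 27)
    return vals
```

3

Transformed code:
def apply(vals, result):
    handle(30)
    if 38 == vals and vals >= 24:
        result = record(result)
    vals = d // score
    vals = 27 != vals and vals >= 31 and (31 != 27)
    score = result + (result + 27)
    return vals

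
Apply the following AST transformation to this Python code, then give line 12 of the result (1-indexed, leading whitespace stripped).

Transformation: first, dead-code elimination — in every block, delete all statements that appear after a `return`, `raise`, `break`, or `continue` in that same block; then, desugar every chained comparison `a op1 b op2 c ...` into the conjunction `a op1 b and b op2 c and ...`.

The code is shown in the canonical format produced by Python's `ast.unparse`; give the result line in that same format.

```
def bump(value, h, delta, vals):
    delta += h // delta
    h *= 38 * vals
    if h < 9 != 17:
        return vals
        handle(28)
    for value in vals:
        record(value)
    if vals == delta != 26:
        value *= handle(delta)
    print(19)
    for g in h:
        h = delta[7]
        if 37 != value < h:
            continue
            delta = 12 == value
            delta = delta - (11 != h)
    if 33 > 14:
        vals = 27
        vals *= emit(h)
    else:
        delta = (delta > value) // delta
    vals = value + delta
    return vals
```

Transformed code:
def bump(value, h, delta, vals):
    delta += h // delta
    h *= 38 * vals
    if h < 9 and 9 != 17:
        return vals
    for value in vals:
        record(value)
    if vals == delta and delta != 26:
        value *= handle(delta)
    print(19)
    for g in h:
        h = delta[7]
        if 37 != value and value < h:
            continue
    if 33 > 14:
        vals = 27
        vals *= emit(h)
    else:
        delta = (delta > value) // delta
    vals = value + delta
    return vals

h = delta[7]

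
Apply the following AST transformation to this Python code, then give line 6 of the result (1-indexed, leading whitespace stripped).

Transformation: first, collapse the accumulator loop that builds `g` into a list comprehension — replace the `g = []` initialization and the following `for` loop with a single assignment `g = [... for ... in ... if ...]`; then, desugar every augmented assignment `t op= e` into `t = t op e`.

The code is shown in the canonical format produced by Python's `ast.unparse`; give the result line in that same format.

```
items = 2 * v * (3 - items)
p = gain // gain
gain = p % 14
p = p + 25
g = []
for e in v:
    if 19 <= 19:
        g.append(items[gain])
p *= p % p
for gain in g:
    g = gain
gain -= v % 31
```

p = p * (p % p)

Transformed code:
items = 2 * v * (3 - items)
p = gain // gain
gain = p % 14
p = p + 25
g = [items[gain] for e in v if 19 <= 19]
p = p * (p % p)
for gain in g:
    g = gain
gain = gain - v % 31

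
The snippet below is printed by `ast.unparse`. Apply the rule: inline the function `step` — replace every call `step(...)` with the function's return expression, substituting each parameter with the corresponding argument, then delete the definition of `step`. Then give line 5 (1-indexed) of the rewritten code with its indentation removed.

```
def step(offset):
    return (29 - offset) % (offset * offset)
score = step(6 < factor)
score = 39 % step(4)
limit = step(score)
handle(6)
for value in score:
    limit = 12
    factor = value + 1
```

for value in score:

Transformed code:
score = (29 - (6 < factor)) % ((6 < factor) * (6 < factor))
score = 39 % ((29 - 4) % (4 * 4))
limit = (29 - score) % (score * score)
handle(6)
for value in score:
    limit = 12
    factor = value + 1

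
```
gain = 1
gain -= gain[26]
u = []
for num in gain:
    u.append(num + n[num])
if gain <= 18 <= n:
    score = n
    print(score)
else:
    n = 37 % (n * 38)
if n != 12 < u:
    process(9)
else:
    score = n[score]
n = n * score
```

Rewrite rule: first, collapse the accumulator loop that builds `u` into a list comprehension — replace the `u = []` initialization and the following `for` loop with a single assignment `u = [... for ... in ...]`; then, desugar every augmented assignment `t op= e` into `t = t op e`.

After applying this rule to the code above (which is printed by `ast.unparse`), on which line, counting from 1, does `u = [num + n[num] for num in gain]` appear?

Transformed code:
gain = 1
gain = gain - gain[26]
u = [num + n[num] for num in gain]
if gain <= 18 <= n:
    score = n
    print(score)
else:
    n = 37 % (n * 38)
if n != 12 < u:
    process(9)
else:
    score = n[score]
n = n * score

3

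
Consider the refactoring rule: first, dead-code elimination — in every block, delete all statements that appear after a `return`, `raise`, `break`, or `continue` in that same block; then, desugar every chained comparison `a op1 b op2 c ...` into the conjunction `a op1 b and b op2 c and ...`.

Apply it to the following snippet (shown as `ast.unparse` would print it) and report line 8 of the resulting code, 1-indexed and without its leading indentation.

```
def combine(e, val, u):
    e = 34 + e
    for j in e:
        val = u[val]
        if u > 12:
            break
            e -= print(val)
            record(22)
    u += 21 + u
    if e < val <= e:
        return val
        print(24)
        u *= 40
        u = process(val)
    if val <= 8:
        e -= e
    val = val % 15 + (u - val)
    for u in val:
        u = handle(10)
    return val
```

if e < val and val <= e:

Transformed code:
def combine(e, val, u):
    e = 34 + e
    for j in e:
        val = u[val]
        if u > 12:
            break
    u += 21 + u
    if e < val and val <= e:
        return val
    if val <= 8:
        e -= e
    val = val % 15 + (u - val)
    for u in val:
        u = handle(10)
    return val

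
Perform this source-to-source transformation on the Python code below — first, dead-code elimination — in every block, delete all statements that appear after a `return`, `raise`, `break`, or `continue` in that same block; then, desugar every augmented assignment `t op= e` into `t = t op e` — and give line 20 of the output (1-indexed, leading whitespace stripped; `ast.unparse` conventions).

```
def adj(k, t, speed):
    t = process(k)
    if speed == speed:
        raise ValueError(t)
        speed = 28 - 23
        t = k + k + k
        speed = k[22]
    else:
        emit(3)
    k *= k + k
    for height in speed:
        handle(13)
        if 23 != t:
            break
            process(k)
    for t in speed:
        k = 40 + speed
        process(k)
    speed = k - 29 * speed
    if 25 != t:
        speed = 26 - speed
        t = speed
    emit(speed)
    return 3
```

Transformed code:
def adj(k, t, speed):
    t = process(k)
    if speed == speed:
        raise ValueError(t)
    else:
        emit(3)
    k = k * (k + k)
    for height in speed:
        handle(13)
        if 23 != t:
            break
    for t in speed:
        k = 40 + speed
        process(k)
    speed = k - 29 * speed
    if 25 != t:
        speed = 26 - speed
        t = speed
    emit(speed)
    return 3

return 3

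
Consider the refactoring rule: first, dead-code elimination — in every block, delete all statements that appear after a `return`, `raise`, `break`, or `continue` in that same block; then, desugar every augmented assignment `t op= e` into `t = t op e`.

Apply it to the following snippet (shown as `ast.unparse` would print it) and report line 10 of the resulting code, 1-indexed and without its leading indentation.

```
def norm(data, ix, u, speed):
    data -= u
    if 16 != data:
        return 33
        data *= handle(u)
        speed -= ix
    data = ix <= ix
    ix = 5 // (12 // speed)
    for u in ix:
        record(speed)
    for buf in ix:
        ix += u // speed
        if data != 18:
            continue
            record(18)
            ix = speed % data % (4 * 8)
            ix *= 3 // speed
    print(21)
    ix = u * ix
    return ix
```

ix = ix + u // speed

Transformed code:
def norm(data, ix, u, speed):
    data = data - u
    if 16 != data:
        return 33
    data = ix <= ix
    ix = 5 // (12 // speed)
    for u in ix:
        record(speed)
    for buf in ix:
        ix = ix + u // speed
        if data != 18:
            continue
    print(21)
    ix = u * ix
    return ix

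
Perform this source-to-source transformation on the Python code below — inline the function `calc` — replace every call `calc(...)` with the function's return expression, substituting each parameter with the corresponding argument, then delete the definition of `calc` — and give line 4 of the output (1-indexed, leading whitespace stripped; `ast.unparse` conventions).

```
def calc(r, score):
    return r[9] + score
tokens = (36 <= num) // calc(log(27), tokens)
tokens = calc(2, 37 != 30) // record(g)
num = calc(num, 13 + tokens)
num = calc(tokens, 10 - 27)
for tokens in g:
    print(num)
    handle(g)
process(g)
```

Transformed code:
tokens = (36 <= num) // (log(27)[9] + tokens)
tokens = (2[9] + (37 != 30)) // record(g)
num = num[9] + (13 + tokens)
num = tokens[9] + (10 - 27)
for tokens in g:
    print(num)
    handle(g)
process(g)

num = tokens[9] + (10 - 27)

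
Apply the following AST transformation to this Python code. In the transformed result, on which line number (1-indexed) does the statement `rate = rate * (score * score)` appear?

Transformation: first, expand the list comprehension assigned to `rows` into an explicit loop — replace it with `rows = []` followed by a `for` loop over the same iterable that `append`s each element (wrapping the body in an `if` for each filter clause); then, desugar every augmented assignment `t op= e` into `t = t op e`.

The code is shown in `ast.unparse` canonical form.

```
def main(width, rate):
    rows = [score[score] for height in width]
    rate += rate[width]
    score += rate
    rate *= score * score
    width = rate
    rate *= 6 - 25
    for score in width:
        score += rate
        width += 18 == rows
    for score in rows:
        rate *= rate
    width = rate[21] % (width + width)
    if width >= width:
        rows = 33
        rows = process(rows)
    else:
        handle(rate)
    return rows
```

7

Transformed code:
def main(width, rate):
    rows = []
    for height in width:
        rows.append(score[score])
    rate = rate + rate[width]
    score = score + rate
    rate = rate * (score * score)
    width = rate
    rate = rate * (6 - 25)
    for score in width:
        score = score + rate
        width = width + (18 == rows)
    for score in rows:
        rate = rate * rate
    width = rate[21] % (width + width)
    if width >= width:
        rows = 33
        rows = process(rows)
    else:
        handle(rate)
    return rows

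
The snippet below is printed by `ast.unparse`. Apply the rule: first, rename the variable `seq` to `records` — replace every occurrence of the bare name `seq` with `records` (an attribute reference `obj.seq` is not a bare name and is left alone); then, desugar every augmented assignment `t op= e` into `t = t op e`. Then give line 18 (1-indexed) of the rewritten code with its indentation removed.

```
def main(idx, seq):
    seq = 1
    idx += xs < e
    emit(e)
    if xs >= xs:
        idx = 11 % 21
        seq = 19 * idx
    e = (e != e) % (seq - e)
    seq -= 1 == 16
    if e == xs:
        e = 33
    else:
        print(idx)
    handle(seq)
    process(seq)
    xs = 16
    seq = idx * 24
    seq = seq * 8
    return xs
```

records = records * 8

Transformed code:
def main(idx, records):
    records = 1
    idx = idx + (xs < e)
    emit(e)
    if xs >= xs:
        idx = 11 % 21
        records = 19 * idx
    e = (e != e) % (records - e)
    records = records - (1 == 16)
    if e == xs:
        e = 33
    else:
        print(idx)
    handle(records)
    process(records)
    xs = 16
    records = idx * 24
    records = records * 8
    return xs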